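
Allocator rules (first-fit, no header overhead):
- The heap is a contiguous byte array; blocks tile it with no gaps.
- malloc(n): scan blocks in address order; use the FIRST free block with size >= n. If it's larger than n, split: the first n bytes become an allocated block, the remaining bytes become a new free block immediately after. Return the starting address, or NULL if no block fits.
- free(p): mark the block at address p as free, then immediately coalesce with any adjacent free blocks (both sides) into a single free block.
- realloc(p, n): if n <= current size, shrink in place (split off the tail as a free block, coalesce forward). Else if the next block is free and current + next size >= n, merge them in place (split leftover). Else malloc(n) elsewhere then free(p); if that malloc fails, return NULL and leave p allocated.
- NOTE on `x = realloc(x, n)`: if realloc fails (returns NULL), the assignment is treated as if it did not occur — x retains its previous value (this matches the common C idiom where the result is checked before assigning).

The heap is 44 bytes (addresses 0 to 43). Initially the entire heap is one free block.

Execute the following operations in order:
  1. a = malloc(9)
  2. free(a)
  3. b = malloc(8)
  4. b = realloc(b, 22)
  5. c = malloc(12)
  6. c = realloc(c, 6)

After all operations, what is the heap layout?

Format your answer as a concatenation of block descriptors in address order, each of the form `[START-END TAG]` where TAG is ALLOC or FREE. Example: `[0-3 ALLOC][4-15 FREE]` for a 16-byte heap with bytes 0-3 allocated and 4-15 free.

Op 1: a = malloc(9) -> a = 0; heap: [0-8 ALLOC][9-43 FREE]
Op 2: free(a) -> (freed a); heap: [0-43 FREE]
Op 3: b = malloc(8) -> b = 0; heap: [0-7 ALLOC][8-43 FREE]
Op 4: b = realloc(b, 22) -> b = 0; heap: [0-21 ALLOC][22-43 FREE]
Op 5: c = malloc(12) -> c = 22; heap: [0-21 ALLOC][22-33 ALLOC][34-43 FREE]
Op 6: c = realloc(c, 6) -> c = 22; heap: [0-21 ALLOC][22-27 ALLOC][28-43 FREE]

Answer: [0-21 ALLOC][22-27 ALLOC][28-43 FREE]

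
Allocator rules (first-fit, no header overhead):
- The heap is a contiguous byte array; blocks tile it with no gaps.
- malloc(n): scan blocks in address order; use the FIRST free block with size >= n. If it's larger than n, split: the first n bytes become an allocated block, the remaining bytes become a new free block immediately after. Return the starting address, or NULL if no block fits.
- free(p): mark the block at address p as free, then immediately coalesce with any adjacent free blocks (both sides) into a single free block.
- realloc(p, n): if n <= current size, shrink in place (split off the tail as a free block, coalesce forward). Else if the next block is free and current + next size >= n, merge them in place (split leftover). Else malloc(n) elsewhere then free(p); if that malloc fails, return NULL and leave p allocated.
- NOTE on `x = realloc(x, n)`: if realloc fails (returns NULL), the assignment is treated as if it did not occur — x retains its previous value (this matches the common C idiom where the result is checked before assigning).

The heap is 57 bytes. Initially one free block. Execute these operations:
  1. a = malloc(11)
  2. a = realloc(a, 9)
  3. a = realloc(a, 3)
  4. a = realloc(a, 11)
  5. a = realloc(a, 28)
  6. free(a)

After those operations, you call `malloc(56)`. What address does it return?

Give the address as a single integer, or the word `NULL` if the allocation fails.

Answer: 0

Derivation:
Op 1: a = malloc(11) -> a = 0; heap: [0-10 ALLOC][11-56 FREE]
Op 2: a = realloc(a, 9) -> a = 0; heap: [0-8 ALLOC][9-56 FREE]
Op 3: a = realloc(a, 3) -> a = 0; heap: [0-2 ALLOC][3-56 FREE]
Op 4: a = realloc(a, 11) -> a = 0; heap: [0-10 ALLOC][11-56 FREE]
Op 5: a = realloc(a, 28) -> a = 0; heap: [0-27 ALLOC][28-56 FREE]
Op 6: free(a) -> (freed a); heap: [0-56 FREE]
malloc(56): first-fit scan over [0-56 FREE] -> 0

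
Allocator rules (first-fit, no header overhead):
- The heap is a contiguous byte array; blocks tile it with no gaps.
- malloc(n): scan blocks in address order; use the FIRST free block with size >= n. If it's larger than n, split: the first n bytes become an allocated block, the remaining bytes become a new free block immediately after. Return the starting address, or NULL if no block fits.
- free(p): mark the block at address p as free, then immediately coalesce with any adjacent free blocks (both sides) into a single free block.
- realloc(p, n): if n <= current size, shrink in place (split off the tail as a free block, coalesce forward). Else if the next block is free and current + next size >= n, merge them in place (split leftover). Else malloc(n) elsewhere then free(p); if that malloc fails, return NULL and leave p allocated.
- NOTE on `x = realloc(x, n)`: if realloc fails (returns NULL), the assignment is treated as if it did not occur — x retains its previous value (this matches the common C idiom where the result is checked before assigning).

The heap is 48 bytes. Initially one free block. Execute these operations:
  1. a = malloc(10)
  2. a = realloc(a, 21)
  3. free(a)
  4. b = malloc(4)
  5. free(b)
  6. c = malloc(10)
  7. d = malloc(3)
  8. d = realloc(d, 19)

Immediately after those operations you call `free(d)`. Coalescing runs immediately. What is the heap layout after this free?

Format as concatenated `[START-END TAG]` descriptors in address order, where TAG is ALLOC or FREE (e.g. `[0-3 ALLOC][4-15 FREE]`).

Op 1: a = malloc(10) -> a = 0; heap: [0-9 ALLOC][10-47 FREE]
Op 2: a = realloc(a, 21) -> a = 0; heap: [0-20 ALLOC][21-47 FREE]
Op 3: free(a) -> (freed a); heap: [0-47 FREE]
Op 4: b = malloc(4) -> b = 0; heap: [0-3 ALLOC][4-47 FREE]
Op 5: free(b) -> (freed b); heap: [0-47 FREE]
Op 6: c = malloc(10) -> c = 0; heap: [0-9 ALLOC][10-47 FREE]
Op 7: d = malloc(3) -> d = 10; heap: [0-9 ALLOC][10-12 ALLOC][13-47 FREE]
Op 8: d = realloc(d, 19) -> d = 10; heap: [0-9 ALLOC][10-28 ALLOC][29-47 FREE]
free(d): d = 10 -> block [10-28 ALLOC]; mark free, coalesce with adjacent free neighbors -> [0-9 ALLOC][10-47 FREE]

Answer: [0-9 ALLOC][10-47 FREE]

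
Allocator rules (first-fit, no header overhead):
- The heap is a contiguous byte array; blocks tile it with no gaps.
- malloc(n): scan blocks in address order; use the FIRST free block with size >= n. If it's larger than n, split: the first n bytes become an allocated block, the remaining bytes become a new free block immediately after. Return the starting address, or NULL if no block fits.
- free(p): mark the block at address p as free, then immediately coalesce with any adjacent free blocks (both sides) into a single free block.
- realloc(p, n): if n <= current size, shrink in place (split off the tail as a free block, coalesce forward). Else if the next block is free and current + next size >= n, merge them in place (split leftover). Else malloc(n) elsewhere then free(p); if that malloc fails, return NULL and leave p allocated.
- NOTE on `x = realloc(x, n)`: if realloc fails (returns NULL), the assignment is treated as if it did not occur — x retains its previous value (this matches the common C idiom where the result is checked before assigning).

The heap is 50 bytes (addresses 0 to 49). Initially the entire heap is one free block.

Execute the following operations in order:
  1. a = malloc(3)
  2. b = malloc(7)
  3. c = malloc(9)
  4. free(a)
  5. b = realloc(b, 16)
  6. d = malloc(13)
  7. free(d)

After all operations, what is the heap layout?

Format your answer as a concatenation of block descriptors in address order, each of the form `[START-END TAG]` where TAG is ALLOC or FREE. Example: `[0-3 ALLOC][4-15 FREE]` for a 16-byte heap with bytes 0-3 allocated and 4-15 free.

Answer: [0-9 FREE][10-18 ALLOC][19-34 ALLOC][35-49 FREE]

Derivation:
Op 1: a = malloc(3) -> a = 0; heap: [0-2 ALLOC][3-49 FREE]
Op 2: b = malloc(7) -> b = 3; heap: [0-2 ALLOC][3-9 ALLOC][10-49 FREE]
Op 3: c = malloc(9) -> c = 10; heap: [0-2 ALLOC][3-9 ALLOC][10-18 ALLOC][19-49 FREE]
Op 4: free(a) -> (freed a); heap: [0-2 FREE][3-9 ALLOC][10-18 ALLOC][19-49 FREE]
Op 5: b = realloc(b, 16) -> b = 19; heap: [0-9 FREE][10-18 ALLOC][19-34 ALLOC][35-49 FREE]
Op 6: d = malloc(13) -> d = 35; heap: [0-9 FREE][10-18 ALLOC][19-34 ALLOC][35-47 ALLOC][48-49 FREE]
Op 7: free(d) -> (freed d); heap: [0-9 FREE][10-18 ALLOC][19-34 ALLOC][35-49 FREE]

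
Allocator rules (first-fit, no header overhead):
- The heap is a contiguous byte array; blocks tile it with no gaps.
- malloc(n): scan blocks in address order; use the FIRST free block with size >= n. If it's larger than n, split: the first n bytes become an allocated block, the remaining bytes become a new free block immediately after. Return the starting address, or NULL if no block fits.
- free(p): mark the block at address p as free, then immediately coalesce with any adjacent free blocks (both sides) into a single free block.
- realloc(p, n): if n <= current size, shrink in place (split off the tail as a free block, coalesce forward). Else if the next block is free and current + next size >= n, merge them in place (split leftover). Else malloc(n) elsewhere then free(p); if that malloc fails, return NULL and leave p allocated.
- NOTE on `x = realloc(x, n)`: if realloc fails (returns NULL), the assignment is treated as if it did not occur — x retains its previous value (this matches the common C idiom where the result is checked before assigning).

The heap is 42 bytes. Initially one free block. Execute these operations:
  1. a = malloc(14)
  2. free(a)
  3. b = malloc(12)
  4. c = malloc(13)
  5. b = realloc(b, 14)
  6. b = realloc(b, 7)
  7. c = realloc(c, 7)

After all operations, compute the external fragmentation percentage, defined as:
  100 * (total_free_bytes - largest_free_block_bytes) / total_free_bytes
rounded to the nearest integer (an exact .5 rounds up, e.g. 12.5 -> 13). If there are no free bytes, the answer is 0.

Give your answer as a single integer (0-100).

Op 1: a = malloc(14) -> a = 0; heap: [0-13 ALLOC][14-41 FREE]
Op 2: free(a) -> (freed a); heap: [0-41 FREE]
Op 3: b = malloc(12) -> b = 0; heap: [0-11 ALLOC][12-41 FREE]
Op 4: c = malloc(13) -> c = 12; heap: [0-11 ALLOC][12-24 ALLOC][25-41 FREE]
Op 5: b = realloc(b, 14) -> b = 25; heap: [0-11 FREE][12-24 ALLOC][25-38 ALLOC][39-41 FREE]
Op 6: b = realloc(b, 7) -> b = 25; heap: [0-11 FREE][12-24 ALLOC][25-31 ALLOC][32-41 FREE]
Op 7: c = realloc(c, 7) -> c = 12; heap: [0-11 FREE][12-18 ALLOC][19-24 FREE][25-31 ALLOC][32-41 FREE]
Free blocks: [12 6 10] total_free=28 largest=12 -> 100*(28-12)/28 = 1600/28 ≈ 57.143 -> rounds to 57

Answer: 57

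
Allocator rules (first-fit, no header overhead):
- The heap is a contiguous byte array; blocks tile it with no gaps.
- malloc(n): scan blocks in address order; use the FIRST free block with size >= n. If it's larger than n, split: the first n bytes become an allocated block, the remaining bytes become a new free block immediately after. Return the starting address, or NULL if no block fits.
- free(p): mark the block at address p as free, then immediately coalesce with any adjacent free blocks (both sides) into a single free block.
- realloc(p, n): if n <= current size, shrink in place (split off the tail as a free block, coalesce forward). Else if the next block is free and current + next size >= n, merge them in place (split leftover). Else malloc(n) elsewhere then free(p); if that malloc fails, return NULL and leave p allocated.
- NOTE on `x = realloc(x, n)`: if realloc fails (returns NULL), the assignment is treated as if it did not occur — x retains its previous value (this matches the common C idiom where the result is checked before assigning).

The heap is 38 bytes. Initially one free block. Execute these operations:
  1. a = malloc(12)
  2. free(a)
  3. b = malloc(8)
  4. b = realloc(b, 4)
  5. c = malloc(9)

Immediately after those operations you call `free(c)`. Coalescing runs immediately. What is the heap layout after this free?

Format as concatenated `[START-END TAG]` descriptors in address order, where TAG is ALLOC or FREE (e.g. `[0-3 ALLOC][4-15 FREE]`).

Answer: [0-3 ALLOC][4-37 FREE]

Derivation:
Op 1: a = malloc(12) -> a = 0; heap: [0-11 ALLOC][12-37 FREE]
Op 2: free(a) -> (freed a); heap: [0-37 FREE]
Op 3: b = malloc(8) -> b = 0; heap: [0-7 ALLOC][8-37 FREE]
Op 4: b = realloc(b, 4) -> b = 0; heap: [0-3 ALLOC][4-37 FREE]
Op 5: c = malloc(9) -> c = 4; heap: [0-3 ALLOC][4-12 ALLOC][13-37 FREE]
free(c): c = 4 -> block [4-12 ALLOC]; mark free, coalesce with adjacent free neighbors -> [0-3 ALLOC][4-37 FREE]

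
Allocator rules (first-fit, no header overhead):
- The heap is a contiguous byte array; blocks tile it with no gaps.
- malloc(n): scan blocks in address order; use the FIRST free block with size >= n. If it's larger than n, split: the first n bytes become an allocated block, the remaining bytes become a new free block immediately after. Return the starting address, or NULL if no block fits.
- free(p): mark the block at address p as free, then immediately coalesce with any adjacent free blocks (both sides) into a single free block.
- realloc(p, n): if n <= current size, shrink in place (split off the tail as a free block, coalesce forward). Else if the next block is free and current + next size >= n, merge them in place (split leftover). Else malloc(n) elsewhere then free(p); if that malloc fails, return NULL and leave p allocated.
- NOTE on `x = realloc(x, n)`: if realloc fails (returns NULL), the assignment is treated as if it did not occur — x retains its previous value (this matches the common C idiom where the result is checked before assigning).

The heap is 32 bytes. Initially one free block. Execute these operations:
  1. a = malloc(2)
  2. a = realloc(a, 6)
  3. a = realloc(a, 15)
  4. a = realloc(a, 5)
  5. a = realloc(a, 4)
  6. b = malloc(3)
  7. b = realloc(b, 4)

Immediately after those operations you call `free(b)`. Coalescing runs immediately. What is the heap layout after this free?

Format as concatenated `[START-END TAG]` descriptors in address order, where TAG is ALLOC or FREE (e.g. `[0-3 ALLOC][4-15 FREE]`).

Op 1: a = malloc(2) -> a = 0; heap: [0-1 ALLOC][2-31 FREE]
Op 2: a = realloc(a, 6) -> a = 0; heap: [0-5 ALLOC][6-31 FREE]
Op 3: a = realloc(a, 15) -> a = 0; heap: [0-14 ALLOC][15-31 FREE]
Op 4: a = realloc(a, 5) -> a = 0; heap: [0-4 ALLOC][5-31 FREE]
Op 5: a = realloc(a, 4) -> a = 0; heap: [0-3 ALLOC][4-31 FREE]
Op 6: b = malloc(3) -> b = 4; heap: [0-3 ALLOC][4-6 ALLOC][7-31 FREE]
Op 7: b = realloc(b, 4) -> b = 4; heap: [0-3 ALLOC][4-7 ALLOC][8-31 FREE]
free(b): b = 4 -> block [4-7 ALLOC]; mark free, coalesce with adjacent free neighbors -> [0-3 ALLOC][4-31 FREE]

Answer: [0-3 ALLOC][4-31 FREE]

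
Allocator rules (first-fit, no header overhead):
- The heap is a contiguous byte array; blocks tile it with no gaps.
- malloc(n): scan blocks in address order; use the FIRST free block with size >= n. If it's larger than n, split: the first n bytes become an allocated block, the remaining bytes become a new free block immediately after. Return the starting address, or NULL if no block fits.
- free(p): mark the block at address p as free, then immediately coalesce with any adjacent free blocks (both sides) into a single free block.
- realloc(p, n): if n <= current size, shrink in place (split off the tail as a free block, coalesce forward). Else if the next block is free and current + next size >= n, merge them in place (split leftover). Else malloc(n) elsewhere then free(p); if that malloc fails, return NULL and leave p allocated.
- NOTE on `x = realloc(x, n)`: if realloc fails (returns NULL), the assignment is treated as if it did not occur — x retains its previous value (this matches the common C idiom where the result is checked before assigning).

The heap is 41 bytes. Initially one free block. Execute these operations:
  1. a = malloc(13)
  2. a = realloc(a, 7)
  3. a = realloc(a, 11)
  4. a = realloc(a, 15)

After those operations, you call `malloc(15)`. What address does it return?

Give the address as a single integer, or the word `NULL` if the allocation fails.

Op 1: a = malloc(13) -> a = 0; heap: [0-12 ALLOC][13-40 FREE]
Op 2: a = realloc(a, 7) -> a = 0; heap: [0-6 ALLOC][7-40 FREE]
Op 3: a = realloc(a, 11) -> a = 0; heap: [0-10 ALLOC][11-40 FREE]
Op 4: a = realloc(a, 15) -> a = 0; heap: [0-14 ALLOC][15-40 FREE]
malloc(15): first-fit scan over [0-14 ALLOC][15-40 FREE] -> 15

Answer: 15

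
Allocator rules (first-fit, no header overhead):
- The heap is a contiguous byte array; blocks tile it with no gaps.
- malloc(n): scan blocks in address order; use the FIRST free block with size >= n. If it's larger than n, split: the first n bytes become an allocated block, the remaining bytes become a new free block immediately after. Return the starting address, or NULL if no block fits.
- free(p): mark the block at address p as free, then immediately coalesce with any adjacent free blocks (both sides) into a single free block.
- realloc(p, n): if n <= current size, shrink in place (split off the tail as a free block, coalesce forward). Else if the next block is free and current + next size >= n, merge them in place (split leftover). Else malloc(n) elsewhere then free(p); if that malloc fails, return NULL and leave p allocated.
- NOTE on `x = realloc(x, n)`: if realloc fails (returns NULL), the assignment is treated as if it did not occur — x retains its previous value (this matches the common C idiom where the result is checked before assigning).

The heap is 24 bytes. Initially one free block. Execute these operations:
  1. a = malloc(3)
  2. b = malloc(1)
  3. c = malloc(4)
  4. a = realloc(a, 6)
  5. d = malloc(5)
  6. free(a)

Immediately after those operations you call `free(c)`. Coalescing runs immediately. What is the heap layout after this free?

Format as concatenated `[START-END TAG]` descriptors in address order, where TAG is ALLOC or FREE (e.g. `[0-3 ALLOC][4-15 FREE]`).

Answer: [0-2 FREE][3-3 ALLOC][4-13 FREE][14-18 ALLOC][19-23 FREE]

Derivation:
Op 1: a = malloc(3) -> a = 0; heap: [0-2 ALLOC][3-23 FREE]
Op 2: b = malloc(1) -> b = 3; heap: [0-2 ALLOC][3-3 ALLOC][4-23 FREE]
Op 3: c = malloc(4) -> c = 4; heap: [0-2 ALLOC][3-3 ALLOC][4-7 ALLOC][8-23 FREE]
Op 4: a = realloc(a, 6) -> a = 8; heap: [0-2 FREE][3-3 ALLOC][4-7 ALLOC][8-13 ALLOC][14-23 FREE]
Op 5: d = malloc(5) -> d = 14; heap: [0-2 FREE][3-3 ALLOC][4-7 ALLOC][8-13 ALLOC][14-18 ALLOC][19-23 FREE]
Op 6: free(a) -> (freed a); heap: [0-2 FREE][3-3 ALLOC][4-7 ALLOC][8-13 FREE][14-18 ALLOC][19-23 FREE]
free(c): c = 4 -> block [4-7 ALLOC]; mark free, coalesce with adjacent free neighbors -> [0-2 FREE][3-3 ALLOC][4-13 FREE][14-18 ALLOC][19-23 FREE]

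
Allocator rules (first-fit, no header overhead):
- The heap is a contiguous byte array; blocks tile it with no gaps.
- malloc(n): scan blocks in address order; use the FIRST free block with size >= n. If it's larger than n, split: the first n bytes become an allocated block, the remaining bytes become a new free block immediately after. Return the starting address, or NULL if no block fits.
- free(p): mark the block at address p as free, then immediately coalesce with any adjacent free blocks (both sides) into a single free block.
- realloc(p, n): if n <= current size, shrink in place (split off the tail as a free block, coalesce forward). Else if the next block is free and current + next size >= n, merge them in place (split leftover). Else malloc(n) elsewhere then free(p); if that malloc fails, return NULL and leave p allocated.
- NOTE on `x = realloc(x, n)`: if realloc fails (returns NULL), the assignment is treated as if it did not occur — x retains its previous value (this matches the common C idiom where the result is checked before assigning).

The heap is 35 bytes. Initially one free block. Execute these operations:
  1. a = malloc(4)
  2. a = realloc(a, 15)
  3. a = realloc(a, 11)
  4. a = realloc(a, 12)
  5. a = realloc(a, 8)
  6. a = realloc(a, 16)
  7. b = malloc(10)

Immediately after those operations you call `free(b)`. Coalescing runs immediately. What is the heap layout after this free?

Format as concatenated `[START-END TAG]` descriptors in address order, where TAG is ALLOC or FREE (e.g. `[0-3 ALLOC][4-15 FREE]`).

Answer: [0-15 ALLOC][16-34 FREE]

Derivation:
Op 1: a = malloc(4) -> a = 0; heap: [0-3 ALLOC][4-34 FREE]
Op 2: a = realloc(a, 15) -> a = 0; heap: [0-14 ALLOC][15-34 FREE]
Op 3: a = realloc(a, 11) -> a = 0; heap: [0-10 ALLOC][11-34 FREE]
Op 4: a = realloc(a, 12) -> a = 0; heap: [0-11 ALLOC][12-34 FREE]
Op 5: a = realloc(a, 8) -> a = 0; heap: [0-7 ALLOC][8-34 FREE]
Op 6: a = realloc(a, 16) -> a = 0; heap: [0-15 ALLOC][16-34 FREE]
Op 7: b = malloc(10) -> b = 16; heap: [0-15 ALLOC][16-25 ALLOC][26-34 FREE]
free(b): b = 16 -> block [16-25 ALLOC]; mark free, coalesce with adjacent free neighbors -> [0-15 ALLOC][16-34 FREE]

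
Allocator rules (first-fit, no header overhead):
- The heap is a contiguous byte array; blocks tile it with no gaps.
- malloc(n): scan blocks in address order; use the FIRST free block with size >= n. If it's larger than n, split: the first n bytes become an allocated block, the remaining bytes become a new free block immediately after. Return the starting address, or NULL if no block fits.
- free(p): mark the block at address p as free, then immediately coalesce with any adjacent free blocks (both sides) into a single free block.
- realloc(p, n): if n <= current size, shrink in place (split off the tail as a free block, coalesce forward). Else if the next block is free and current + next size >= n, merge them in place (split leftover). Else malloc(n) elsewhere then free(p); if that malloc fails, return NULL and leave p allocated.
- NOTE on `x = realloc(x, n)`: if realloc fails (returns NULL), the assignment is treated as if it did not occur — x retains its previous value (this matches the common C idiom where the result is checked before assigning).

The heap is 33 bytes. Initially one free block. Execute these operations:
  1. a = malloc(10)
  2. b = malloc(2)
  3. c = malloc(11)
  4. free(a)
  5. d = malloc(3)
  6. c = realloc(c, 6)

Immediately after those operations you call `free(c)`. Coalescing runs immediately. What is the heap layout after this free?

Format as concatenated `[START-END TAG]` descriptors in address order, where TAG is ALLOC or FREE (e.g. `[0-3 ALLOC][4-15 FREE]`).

Op 1: a = malloc(10) -> a = 0; heap: [0-9 ALLOC][10-32 FREE]
Op 2: b = malloc(2) -> b = 10; heap: [0-9 ALLOC][10-11 ALLOC][12-32 FREE]
Op 3: c = malloc(11) -> c = 12; heap: [0-9 ALLOC][10-11 ALLOC][12-22 ALLOC][23-32 FREE]
Op 4: free(a) -> (freed a); heap: [0-9 FREE][10-11 ALLOC][12-22 ALLOC][23-32 FREE]
Op 5: d = malloc(3) -> d = 0; heap: [0-2 ALLOC][3-9 FREE][10-11 ALLOC][12-22 ALLOC][23-32 FREE]
Op 6: c = realloc(c, 6) -> c = 12; heap: [0-2 ALLOC][3-9 FREE][10-11 ALLOC][12-17 ALLOC][18-32 FREE]
free(c): c = 12 -> block [12-17 ALLOC]; mark free, coalesce with adjacent free neighbors -> [0-2 ALLOC][3-9 FREE][10-11 ALLOC][12-32 FREE]

Answer: [0-2 ALLOC][3-9 FREE][10-11 ALLOC][12-32 FREE]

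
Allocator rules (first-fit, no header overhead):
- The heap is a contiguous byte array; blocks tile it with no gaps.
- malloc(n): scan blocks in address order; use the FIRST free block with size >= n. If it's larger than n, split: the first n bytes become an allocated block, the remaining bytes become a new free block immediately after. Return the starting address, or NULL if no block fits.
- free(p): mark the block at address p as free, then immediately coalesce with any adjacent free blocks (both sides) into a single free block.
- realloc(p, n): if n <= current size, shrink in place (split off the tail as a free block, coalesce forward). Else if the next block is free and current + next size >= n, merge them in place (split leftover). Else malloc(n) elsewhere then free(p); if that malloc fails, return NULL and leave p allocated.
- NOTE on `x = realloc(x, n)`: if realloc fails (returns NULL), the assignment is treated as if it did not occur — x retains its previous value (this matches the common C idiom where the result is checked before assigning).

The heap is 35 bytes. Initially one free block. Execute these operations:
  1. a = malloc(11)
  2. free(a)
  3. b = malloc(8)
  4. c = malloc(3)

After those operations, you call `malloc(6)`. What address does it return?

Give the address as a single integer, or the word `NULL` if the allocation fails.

Op 1: a = malloc(11) -> a = 0; heap: [0-10 ALLOC][11-34 FREE]
Op 2: free(a) -> (freed a); heap: [0-34 FREE]
Op 3: b = malloc(8) -> b = 0; heap: [0-7 ALLOC][8-34 FREE]
Op 4: c = malloc(3) -> c = 8; heap: [0-7 ALLOC][8-10 ALLOC][11-34 FREE]
malloc(6): first-fit scan over [0-7 ALLOC][8-10 ALLOC][11-34 FREE] -> 11

Answer: 11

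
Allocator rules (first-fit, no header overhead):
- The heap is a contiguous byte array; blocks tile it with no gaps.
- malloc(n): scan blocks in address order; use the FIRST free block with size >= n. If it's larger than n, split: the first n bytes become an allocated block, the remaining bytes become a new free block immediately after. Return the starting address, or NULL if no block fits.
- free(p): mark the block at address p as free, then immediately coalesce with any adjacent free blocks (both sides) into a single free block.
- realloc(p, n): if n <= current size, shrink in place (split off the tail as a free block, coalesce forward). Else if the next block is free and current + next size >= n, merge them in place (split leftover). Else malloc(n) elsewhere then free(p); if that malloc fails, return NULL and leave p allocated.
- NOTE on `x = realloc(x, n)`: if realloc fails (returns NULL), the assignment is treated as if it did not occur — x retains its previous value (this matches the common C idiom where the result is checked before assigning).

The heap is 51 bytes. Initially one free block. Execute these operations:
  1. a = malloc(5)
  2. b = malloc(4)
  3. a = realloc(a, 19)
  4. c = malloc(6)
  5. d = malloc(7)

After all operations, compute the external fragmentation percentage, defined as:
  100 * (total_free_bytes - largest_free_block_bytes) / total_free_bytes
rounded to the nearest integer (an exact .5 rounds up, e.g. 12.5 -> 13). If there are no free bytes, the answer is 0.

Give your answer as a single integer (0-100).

Op 1: a = malloc(5) -> a = 0; heap: [0-4 ALLOC][5-50 FREE]
Op 2: b = malloc(4) -> b = 5; heap: [0-4 ALLOC][5-8 ALLOC][9-50 FREE]
Op 3: a = realloc(a, 19) -> a = 9; heap: [0-4 FREE][5-8 ALLOC][9-27 ALLOC][28-50 FREE]
Op 4: c = malloc(6) -> c = 28; heap: [0-4 FREE][5-8 ALLOC][9-27 ALLOC][28-33 ALLOC][34-50 FREE]
Op 5: d = malloc(7) -> d = 34; heap: [0-4 FREE][5-8 ALLOC][9-27 ALLOC][28-33 ALLOC][34-40 ALLOC][41-50 FREE]
Free blocks: [5 10] total_free=15 largest=10 -> 100*(15-10)/15 = 500/15 ≈ 33.333 -> rounds to 33

Answer: 33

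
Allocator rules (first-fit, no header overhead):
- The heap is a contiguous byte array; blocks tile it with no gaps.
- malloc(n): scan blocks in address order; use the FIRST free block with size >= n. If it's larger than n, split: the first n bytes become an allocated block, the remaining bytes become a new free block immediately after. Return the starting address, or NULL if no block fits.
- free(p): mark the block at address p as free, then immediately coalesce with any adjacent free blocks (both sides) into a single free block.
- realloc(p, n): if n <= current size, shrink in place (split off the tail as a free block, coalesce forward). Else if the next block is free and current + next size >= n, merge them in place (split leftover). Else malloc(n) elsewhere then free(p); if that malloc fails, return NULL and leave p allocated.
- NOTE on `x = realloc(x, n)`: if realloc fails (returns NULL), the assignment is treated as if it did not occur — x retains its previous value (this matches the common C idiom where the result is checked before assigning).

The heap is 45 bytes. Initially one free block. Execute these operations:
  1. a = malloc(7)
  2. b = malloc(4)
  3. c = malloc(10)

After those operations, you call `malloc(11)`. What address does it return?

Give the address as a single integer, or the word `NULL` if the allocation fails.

Op 1: a = malloc(7) -> a = 0; heap: [0-6 ALLOC][7-44 FREE]
Op 2: b = malloc(4) -> b = 7; heap: [0-6 ALLOC][7-10 ALLOC][11-44 FREE]
Op 3: c = malloc(10) -> c = 11; heap: [0-6 ALLOC][7-10 ALLOC][11-20 ALLOC][21-44 FREE]
malloc(11): first-fit scan over [0-6 ALLOC][7-10 ALLOC][11-20 ALLOC][21-44 FREE] -> 21

Answer: 21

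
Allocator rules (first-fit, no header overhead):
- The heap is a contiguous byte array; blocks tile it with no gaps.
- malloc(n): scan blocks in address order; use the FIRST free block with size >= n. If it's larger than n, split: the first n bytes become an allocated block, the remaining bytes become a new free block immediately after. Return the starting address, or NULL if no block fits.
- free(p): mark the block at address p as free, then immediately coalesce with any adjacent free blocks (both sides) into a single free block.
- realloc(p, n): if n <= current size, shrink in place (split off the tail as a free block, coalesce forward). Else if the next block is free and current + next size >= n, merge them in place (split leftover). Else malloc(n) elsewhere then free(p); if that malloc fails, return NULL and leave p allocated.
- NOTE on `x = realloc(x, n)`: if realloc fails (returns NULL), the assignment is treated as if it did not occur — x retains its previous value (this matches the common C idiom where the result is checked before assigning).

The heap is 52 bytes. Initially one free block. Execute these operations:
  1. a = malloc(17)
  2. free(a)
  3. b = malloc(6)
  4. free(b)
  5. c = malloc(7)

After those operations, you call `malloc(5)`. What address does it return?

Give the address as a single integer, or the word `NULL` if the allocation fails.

Op 1: a = malloc(17) -> a = 0; heap: [0-16 ALLOC][17-51 FREE]
Op 2: free(a) -> (freed a); heap: [0-51 FREE]
Op 3: b = malloc(6) -> b = 0; heap: [0-5 ALLOC][6-51 FREE]
Op 4: free(b) -> (freed b); heap: [0-51 FREE]
Op 5: c = malloc(7) -> c = 0; heap: [0-6 ALLOC][7-51 FREE]
malloc(5): first-fit scan over [0-6 ALLOC][7-51 FREE] -> 7

Answer: 7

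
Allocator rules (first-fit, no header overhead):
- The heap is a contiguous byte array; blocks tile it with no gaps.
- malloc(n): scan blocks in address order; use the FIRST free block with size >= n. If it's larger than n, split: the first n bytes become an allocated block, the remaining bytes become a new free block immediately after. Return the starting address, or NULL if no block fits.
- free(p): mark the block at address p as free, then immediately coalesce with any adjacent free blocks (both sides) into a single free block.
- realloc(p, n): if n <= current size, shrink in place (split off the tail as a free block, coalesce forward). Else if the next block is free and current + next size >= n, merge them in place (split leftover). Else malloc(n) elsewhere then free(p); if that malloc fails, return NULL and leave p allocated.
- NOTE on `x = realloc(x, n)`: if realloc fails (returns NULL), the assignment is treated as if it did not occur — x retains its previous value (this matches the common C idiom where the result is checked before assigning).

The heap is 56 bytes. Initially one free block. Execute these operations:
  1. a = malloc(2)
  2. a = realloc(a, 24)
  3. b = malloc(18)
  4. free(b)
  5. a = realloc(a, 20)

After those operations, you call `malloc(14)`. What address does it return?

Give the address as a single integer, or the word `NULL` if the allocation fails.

Op 1: a = malloc(2) -> a = 0; heap: [0-1 ALLOC][2-55 FREE]
Op 2: a = realloc(a, 24) -> a = 0; heap: [0-23 ALLOC][24-55 FREE]
Op 3: b = malloc(18) -> b = 24; heap: [0-23 ALLOC][24-41 ALLOC][42-55 FREE]
Op 4: free(b) -> (freed b); heap: [0-23 ALLOC][24-55 FREE]
Op 5: a = realloc(a, 20) -> a = 0; heap: [0-19 ALLOC][20-55 FREE]
malloc(14): first-fit scan over [0-19 ALLOC][20-55 FREE] -> 20

Answer: 20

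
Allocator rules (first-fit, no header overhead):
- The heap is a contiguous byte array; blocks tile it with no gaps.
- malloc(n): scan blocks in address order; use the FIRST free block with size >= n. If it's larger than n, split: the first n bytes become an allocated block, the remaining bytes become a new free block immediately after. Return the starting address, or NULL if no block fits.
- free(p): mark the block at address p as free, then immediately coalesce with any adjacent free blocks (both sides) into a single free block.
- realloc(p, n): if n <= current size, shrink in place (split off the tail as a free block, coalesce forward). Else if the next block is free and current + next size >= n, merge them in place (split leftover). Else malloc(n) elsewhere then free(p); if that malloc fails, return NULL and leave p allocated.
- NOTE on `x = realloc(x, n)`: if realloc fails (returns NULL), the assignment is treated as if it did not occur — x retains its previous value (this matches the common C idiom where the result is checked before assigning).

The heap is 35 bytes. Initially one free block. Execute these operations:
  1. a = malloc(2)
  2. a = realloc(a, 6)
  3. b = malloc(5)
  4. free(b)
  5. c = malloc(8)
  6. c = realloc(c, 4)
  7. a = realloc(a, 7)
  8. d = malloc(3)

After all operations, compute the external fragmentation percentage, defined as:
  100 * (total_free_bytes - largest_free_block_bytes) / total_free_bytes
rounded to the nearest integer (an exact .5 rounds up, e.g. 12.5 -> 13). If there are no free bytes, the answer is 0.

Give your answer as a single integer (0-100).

Op 1: a = malloc(2) -> a = 0; heap: [0-1 ALLOC][2-34 FREE]
Op 2: a = realloc(a, 6) -> a = 0; heap: [0-5 ALLOC][6-34 FREE]
Op 3: b = malloc(5) -> b = 6; heap: [0-5 ALLOC][6-10 ALLOC][11-34 FREE]
Op 4: free(b) -> (freed b); heap: [0-5 ALLOC][6-34 FREE]
Op 5: c = malloc(8) -> c = 6; heap: [0-5 ALLOC][6-13 ALLOC][14-34 FREE]
Op 6: c = realloc(c, 4) -> c = 6; heap: [0-5 ALLOC][6-9 ALLOC][10-34 FREE]
Op 7: a = realloc(a, 7) -> a = 10; heap: [0-5 FREE][6-9 ALLOC][10-16 ALLOC][17-34 FREE]
Op 8: d = malloc(3) -> d = 0; heap: [0-2 ALLOC][3-5 FREE][6-9 ALLOC][10-16 ALLOC][17-34 FREE]
Free blocks: [3 18] total_free=21 largest=18 -> 100*(21-18)/21 = 300/21 ≈ 14.286 -> rounds to 14

Answer: 14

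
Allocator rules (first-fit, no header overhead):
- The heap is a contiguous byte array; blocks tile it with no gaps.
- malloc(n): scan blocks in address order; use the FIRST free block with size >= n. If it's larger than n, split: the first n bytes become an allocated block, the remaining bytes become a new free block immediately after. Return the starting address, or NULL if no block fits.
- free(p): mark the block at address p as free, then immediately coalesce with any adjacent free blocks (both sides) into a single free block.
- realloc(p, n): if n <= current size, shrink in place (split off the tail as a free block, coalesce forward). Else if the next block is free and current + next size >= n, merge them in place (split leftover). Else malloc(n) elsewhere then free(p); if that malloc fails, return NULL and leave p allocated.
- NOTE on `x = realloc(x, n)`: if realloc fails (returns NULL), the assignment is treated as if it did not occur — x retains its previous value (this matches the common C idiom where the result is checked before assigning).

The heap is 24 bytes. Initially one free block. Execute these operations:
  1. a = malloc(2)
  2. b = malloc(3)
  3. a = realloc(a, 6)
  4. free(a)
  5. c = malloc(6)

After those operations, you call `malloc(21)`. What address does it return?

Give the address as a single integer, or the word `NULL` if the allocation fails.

Answer: NULL

Derivation:
Op 1: a = malloc(2) -> a = 0; heap: [0-1 ALLOC][2-23 FREE]
Op 2: b = malloc(3) -> b = 2; heap: [0-1 ALLOC][2-4 ALLOC][5-23 FREE]
Op 3: a = realloc(a, 6) -> a = 5; heap: [0-1 FREE][2-4 ALLOC][5-10 ALLOC][11-23 FREE]
Op 4: free(a) -> (freed a); heap: [0-1 FREE][2-4 ALLOC][5-23 FREE]
Op 5: c = malloc(6) -> c = 5; heap: [0-1 FREE][2-4 ALLOC][5-10 ALLOC][11-23 FREE]
malloc(21): first-fit scan over [0-1 FREE][2-4 ALLOC][5-10 ALLOC][11-23 FREE] -> NULL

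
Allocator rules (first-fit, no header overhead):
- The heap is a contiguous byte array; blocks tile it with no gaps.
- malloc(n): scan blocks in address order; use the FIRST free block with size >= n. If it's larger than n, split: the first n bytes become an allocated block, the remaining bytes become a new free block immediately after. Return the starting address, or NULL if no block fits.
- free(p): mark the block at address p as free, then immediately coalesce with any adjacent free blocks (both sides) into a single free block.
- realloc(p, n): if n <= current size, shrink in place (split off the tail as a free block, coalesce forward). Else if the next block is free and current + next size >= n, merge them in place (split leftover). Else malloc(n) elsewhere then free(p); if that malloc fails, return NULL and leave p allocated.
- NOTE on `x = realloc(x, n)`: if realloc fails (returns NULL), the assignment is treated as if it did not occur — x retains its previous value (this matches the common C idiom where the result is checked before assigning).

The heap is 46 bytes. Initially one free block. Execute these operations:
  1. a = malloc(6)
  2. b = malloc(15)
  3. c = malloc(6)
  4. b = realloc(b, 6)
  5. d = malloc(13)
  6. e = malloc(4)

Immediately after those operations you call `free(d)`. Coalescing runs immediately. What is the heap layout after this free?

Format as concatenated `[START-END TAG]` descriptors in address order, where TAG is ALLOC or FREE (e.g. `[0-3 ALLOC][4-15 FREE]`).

Answer: [0-5 ALLOC][6-11 ALLOC][12-15 ALLOC][16-20 FREE][21-26 ALLOC][27-45 FREE]

Derivation:
Op 1: a = malloc(6) -> a = 0; heap: [0-5 ALLOC][6-45 FREE]
Op 2: b = malloc(15) -> b = 6; heap: [0-5 ALLOC][6-20 ALLOC][21-45 FREE]
Op 3: c = malloc(6) -> c = 21; heap: [0-5 ALLOC][6-20 ALLOC][21-26 ALLOC][27-45 FREE]
Op 4: b = realloc(b, 6) -> b = 6; heap: [0-5 ALLOC][6-11 ALLOC][12-20 FREE][21-26 ALLOC][27-45 FREE]
Op 5: d = malloc(13) -> d = 27; heap: [0-5 ALLOC][6-11 ALLOC][12-20 FREE][21-26 ALLOC][27-39 ALLOC][40-45 FREE]
Op 6: e = malloc(4) -> e = 12; heap: [0-5 ALLOC][6-11 ALLOC][12-15 ALLOC][16-20 FREE][21-26 ALLOC][27-39 ALLOC][40-45 FREE]
free(d): d = 27 -> block [27-39 ALLOC]; mark free, coalesce with adjacent free neighbors -> [0-5 ALLOC][6-11 ALLOC][12-15 ALLOC][16-20 FREE][21-26 ALLOC][27-45 FREE]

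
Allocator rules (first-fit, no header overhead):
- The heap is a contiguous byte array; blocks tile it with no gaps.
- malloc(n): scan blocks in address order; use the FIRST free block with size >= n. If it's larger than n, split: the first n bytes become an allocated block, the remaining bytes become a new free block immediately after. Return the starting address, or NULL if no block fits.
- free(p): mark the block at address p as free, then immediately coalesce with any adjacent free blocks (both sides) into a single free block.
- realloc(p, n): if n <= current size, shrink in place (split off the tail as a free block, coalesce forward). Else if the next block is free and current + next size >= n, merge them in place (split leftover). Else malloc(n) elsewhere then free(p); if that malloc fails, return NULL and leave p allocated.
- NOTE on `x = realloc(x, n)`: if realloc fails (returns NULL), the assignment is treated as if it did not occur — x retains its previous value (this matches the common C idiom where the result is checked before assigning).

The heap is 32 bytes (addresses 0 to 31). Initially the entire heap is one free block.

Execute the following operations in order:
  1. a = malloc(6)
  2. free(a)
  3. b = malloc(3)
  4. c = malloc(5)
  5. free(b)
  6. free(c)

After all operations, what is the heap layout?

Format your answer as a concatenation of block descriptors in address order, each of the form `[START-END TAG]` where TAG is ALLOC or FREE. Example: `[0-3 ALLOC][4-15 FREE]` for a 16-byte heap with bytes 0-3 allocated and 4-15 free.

Op 1: a = malloc(6) -> a = 0; heap: [0-5 ALLOC][6-31 FREE]
Op 2: free(a) -> (freed a); heap: [0-31 FREE]
Op 3: b = malloc(3) -> b = 0; heap: [0-2 ALLOC][3-31 FREE]
Op 4: c = malloc(5) -> c = 3; heap: [0-2 ALLOC][3-7 ALLOC][8-31 FREE]
Op 5: free(b) -> (freed b); heap: [0-2 FREE][3-7 ALLOC][8-31 FREE]
Op 6: free(c) -> (freed c); heap: [0-31 FREE]

Answer: [0-31 FREE]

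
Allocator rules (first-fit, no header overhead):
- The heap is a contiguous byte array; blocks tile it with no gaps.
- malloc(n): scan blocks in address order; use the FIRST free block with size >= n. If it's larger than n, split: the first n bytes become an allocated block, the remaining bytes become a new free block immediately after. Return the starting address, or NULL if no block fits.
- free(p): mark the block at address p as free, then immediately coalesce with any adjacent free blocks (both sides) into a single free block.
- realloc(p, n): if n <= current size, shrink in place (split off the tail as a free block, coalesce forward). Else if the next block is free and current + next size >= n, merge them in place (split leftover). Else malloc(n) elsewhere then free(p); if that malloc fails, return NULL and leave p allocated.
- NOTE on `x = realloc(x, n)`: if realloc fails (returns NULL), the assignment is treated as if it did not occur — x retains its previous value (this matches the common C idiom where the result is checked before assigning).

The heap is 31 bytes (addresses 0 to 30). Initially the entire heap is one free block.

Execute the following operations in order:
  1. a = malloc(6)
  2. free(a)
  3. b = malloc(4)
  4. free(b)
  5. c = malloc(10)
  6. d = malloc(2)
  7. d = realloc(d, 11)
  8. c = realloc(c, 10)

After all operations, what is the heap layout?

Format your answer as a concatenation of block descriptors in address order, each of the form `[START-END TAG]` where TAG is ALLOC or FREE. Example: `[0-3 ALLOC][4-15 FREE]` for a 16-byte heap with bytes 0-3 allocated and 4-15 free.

Op 1: a = malloc(6) -> a = 0; heap: [0-5 ALLOC][6-30 FREE]
Op 2: free(a) -> (freed a); heap: [0-30 FREE]
Op 3: b = malloc(4) -> b = 0; heap: [0-3 ALLOC][4-30 FREE]
Op 4: free(b) -> (freed b); heap: [0-30 FREE]
Op 5: c = malloc(10) -> c = 0; heap: [0-9 ALLOC][10-30 FREE]
Op 6: d = malloc(2) -> d = 10; heap: [0-9 ALLOC][10-11 ALLOC][12-30 FREE]
Op 7: d = realloc(d, 11) -> d = 10; heap: [0-9 ALLOC][10-20 ALLOC][21-30 FREE]
Op 8: c = realloc(c, 10) -> c = 0; heap: [0-9 ALLOC][10-20 ALLOC][21-30 FREE]

Answer: [0-9 ALLOC][10-20 ALLOC][21-30 FREE]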